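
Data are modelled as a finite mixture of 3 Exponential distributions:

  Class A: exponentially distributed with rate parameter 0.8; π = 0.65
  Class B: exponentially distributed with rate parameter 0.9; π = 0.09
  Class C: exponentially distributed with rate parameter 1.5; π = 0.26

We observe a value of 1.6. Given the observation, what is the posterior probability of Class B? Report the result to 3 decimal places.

The responsibility of component k is π_k f_k(x) divided by Σ_j π_j f_j(x).
Exponential densities:
  p_A = 0.8·e^(−0.8·1.6) = 0.8·e^(−1.2800) = 0.22243
  p_B = 0.9·e^(−0.9·1.6) = 0.9·e^(−1.4400) = 0.213235
  p_C = 1.5·e^(−1.5·1.6) = 1.5·e^(−2.4000) = 0.136077
Prior × likelihood for each component:
  π_A·p_A = 0.65 × 0.22243 = 0.144579
  π_B·p_B = 0.09 × 0.213235 = 0.0191911
  π_C·p_C = 0.26 × 0.136077 = 0.03538
Evidence: 0.144579 + 0.0191911 + 0.03538 = 0.199151
So the posterior for Class B is 0.0191911 / 0.199151 ≈ 0.096.

0.096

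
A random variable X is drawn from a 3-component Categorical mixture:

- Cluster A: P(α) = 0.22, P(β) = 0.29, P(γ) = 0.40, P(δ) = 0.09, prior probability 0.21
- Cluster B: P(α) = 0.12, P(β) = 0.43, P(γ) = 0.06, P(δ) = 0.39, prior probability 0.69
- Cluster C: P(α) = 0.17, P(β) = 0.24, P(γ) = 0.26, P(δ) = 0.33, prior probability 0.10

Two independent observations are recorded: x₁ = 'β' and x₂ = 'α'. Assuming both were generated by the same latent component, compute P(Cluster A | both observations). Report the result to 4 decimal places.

0.2524

Posterior ∝ prior × likelihood, so P(k | x) ∝ π_k f_k(x); normalise over all components.
Since both observations come from the same component, the likelihood for component k is f_k(x₁)·f_k(x₂).
  L_A = [P(β | comp) = 0.29] × [0.22] = 0.0638
  L_B = [P(β | comp) = 0.43] × [0.12] = 0.0516
  L_C = [P(β | comp) = 0.24] × [0.17] = 0.0408
Multiply by the mixture weights:
  π_A·L_A = 0.21 × 0.0638 = 0.013398
  π_B·L_B = 0.69 × 0.0516 = 0.035604
  π_C·L_C = 0.10 × 0.0408 = 0.00408
Evidence: 0.013398 + 0.035604 + 0.00408 = 0.053082
So the posterior for Cluster A is 0.013398 / 0.053082 ≈ 0.2524.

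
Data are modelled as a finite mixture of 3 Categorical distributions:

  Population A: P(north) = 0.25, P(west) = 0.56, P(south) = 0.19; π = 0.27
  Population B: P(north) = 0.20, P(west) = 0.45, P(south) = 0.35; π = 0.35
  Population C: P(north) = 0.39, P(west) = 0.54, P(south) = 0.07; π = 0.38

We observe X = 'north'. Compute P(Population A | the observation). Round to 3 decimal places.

0.236

Apply Bayes' rule: the posterior for each component is proportional to its prior times its likelihood at x.
Component likelihoods at x = 'north':
  L_A = P(north | comp) = 0.25
  L_B = P(north | comp) = 0.20
  L_C = P(north | comp) = 0.39
Prior × likelihood for each component:
  P(Z=A)·L_A = 0.27 × 0.25 = 0.0675
  P(Z=B)·L_B = 0.35 × 0.2 = 0.07
  P(Z=C)·L_C = 0.38 × 0.39 = 0.1482
Normaliser: 0.0675 + 0.07 + 0.1482 = 0.2857
P(Population A | x) = 0.0675 / 0.2857 ≈ 0.236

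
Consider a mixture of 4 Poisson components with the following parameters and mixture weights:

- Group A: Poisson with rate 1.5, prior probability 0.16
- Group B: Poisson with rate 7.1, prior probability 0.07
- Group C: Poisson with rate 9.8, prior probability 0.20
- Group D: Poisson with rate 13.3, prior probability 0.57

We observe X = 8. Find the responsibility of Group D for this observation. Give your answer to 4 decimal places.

0.4150

The responsibility of component k is P(Z=k) f_k(x) divided by Σ_j P(Z=j) f_j(x).
Poisson probabilities:
  p_A = e^(−1.5)·1.5^8/8! = 0.00014183
  p_B = e^(−7.1)·7.1^8/8! = 0.132146
  p_C = e^(−9.8)·9.8^8/8! = 0.117004
  p_D = e^(−13.3)·13.3^8/8! = 0.0406608
Multiply by the mixture weights:
  P(Z=A)·p_A = 0.16 × 0.00014183 = 2.26928e-05
  P(Z=B)·p_B = 0.07 × 0.132146 = 0.00925025
  P(Z=C)·p_C = 0.20 × 0.117004 = 0.0234009
  P(Z=D)·p_D = 0.57 × 0.0406608 = 0.0231767
Denominator: 2.26928e-05 + 0.00925025 + 0.0234009 + 0.0231767 = 0.0558505
P(Group D | 8) = 0.0231767 / 0.0558505 ≈ 0.4150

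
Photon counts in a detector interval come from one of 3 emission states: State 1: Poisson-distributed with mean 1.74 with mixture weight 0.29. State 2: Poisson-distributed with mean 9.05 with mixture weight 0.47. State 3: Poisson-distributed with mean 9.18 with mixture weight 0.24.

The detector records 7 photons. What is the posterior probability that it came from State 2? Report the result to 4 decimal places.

0.6647

Apply Bayes' rule: the posterior for each component is proportional to its prior times its likelihood at x.
Poisson probabilities:
  f_1 = e^(−1.74)·1.74^7/7! = 0.00168167
  f_2 = e^(−9.05)·9.05^7/7! = 0.11581
  f_3 = e^(−9.18)·9.18^7/7! = 0.112369
Multiply by the mixture weights:
  π_1·f_1 = 0.29 × 0.00168167 = 0.000487685
  π_2·f_2 = 0.47 × 0.11581 = 0.0544305
  π_3·f_3 = 0.24 × 0.112369 = 0.0269685
Normaliser: 0.000487685 + 0.0544305 + 0.0269685 = 0.0818866
P(State 2 | x) = 0.0544305 / 0.0818866 ≈ 0.6647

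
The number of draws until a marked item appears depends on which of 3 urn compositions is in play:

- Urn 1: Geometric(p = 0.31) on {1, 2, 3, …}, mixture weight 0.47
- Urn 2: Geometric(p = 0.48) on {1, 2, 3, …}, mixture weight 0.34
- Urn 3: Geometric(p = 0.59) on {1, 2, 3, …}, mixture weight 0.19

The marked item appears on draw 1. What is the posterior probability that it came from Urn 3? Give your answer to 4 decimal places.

0.2663

Posterior ∝ prior × likelihood, so P(k | x) ∝ π_k f_k(x); normalise over all components.
Geometric probabilities:
  p_1 = 0.31
  p_2 = 0.48
  p_3 = 0.59
Weight by the priors:
  π_1·p_1 = 0.47 × 0.31 = 0.1457
  π_2·p_2 = 0.34 × 0.48 = 0.1632
  π_3·p_3 = 0.19 × 0.59 = 0.1121
Evidence: 0.1457 + 0.1632 + 0.1121 = 0.421
P(Urn 3 | data) = 0.1121 / 0.421 ≈ 0.2663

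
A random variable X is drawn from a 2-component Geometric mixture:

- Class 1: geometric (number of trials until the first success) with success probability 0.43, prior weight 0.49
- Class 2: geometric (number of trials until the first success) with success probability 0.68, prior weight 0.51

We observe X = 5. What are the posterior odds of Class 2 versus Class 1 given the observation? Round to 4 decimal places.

The posterior odds equal the prior odds times the likelihood ratio: (w_i/w_j)·(f_i(x)/f_j(x)).
Component likelihoods at x = 5:
  f_1 = 0.43·(1−0.43)^4 = 0.43·0.10556 = 0.0453908
  f_2 = 0.68·(1−0.68)^4 = 0.68·0.0104858 = 0.00713032
0.00363646 / 0.0222415 ≈ 0.1635

0.1635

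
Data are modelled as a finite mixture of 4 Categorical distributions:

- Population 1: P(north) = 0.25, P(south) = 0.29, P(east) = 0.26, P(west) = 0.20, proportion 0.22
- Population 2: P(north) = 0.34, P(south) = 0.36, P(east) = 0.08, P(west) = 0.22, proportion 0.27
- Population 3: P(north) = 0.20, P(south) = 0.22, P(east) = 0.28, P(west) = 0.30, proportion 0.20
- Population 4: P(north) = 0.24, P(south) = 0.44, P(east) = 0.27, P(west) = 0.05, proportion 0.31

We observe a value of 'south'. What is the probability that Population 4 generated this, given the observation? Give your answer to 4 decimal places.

0.3995

The responsibility of component k is π_k f_k(x) divided by Σ_j π_j f_j(x).
Component likelihoods at x = 'south':
  L_1 = P(south | comp) = 0.29
  L_2 = P(south | comp) = 0.36
  L_3 = P(south | comp) = 0.22
  L_4 = P(south | comp) = 0.44
Prior × likelihood for each component:
  π_1·L_1 = 0.22 × 0.29 = 0.0638
  π_2·L_2 = 0.27 × 0.36 = 0.0972
  π_3·L_3 = 0.20 × 0.22 = 0.044
  π_4·L_4 = 0.31 × 0.44 = 0.1364
Marginal: 0.0638 + 0.0972 + 0.044 + 0.1364 = 0.3414
P(Population 4 | the observation) = 0.1364 / 0.3414 ≈ 0.3995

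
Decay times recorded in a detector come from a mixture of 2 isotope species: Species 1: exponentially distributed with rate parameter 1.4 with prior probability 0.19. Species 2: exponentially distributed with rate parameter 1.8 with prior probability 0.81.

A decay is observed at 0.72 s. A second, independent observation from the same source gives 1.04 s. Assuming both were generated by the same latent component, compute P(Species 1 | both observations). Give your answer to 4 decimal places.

0.2229

The responsibility of component k is π_k f_k(x) divided by Σ_j π_j f_j(x).
Since both observations come from the same component, the likelihood for component k is f_k(x₁)·f_k(x₂).
  p_1 = [1.4·e^(−1.4·0.72) = 1.4·e^(−1.0080) = 0.510927] × [0.326434] = 0.166784
  p_2 = [1.8·e^(−1.8·0.72) = 1.8·e^(−1.2960) = 0.492523] × [0.276868] = 0.136364
Unnormalised posteriors:
  π_1·p_1 = 0.19 × 0.166784 = 0.031689
  π_2·p_2 = 0.81 × 0.136364 = 0.110455
Denominator: 0.031689 + 0.110455 = 0.142144
Responsibility of Species 1: 0.031689 / 0.142144 ≈ 0.2229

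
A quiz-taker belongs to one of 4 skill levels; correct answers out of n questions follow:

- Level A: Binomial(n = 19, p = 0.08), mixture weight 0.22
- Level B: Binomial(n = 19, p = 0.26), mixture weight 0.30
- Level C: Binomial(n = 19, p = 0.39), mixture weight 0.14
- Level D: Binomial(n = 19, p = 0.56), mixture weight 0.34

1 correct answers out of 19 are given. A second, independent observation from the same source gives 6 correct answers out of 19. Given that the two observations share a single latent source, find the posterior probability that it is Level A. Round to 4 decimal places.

Posterior ∝ prior × likelihood, so P(k | x) ∝ w_k f_k(x); normalise over all components.
Since both observations come from the same component, the likelihood for component k is f_k(x₁)·f_k(x₂).
  p_A = [C(19,1)·0.08^1·0.92^18 = 19·0.08·0.222936 = 0.338863] × [0.00240582] = 0.000815245
  p_B = [C(19,1)·0.26^1·0.74^18 = 19·0.26·0.00442763 = 0.0218725] × [0.167238] = 0.0036579
  p_C = [C(19,1)·0.39^1·0.61^18 = 19·0.39·0.000136753 = 0.00101334] × [0.154581] = 0.000156644
  p_D = [C(19,1)·0.56^1·0.44^18 = 19·0.56·3.82075e-07 = 4.06527e-06] × [0.0193863] = 7.88106e-08
Unnormalised posteriors:
  w_A·p_A = 0.22 × 0.000815245 = 0.000179354
  w_B·p_B = 0.30 × 0.0036579 = 0.00109737
  w_C·p_C = 0.14 × 0.000156644 = 2.19301e-05
  w_D·p_D = 0.34 × 7.88106e-08 = 2.67956e-08
Denominator: 0.000179354 + 0.00109737 + 2.19301e-05 + 2.67956e-08 = 0.00129868
P(Level A | data) = 0.000179354 / 0.00129868 ≈ 0.1381

0.1381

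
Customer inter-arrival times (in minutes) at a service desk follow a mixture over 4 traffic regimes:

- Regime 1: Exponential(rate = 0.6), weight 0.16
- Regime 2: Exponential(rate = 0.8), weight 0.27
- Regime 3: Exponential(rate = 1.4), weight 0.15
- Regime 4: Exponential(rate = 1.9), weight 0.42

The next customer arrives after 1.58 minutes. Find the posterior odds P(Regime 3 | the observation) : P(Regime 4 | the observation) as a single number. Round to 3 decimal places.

Only the two components matter; the odds are (w_i f_i(x)) / (w_j f_j(x)).
Exponential densities:
  f_1 = 0.6·e^(−0.6·1.58) = 0.6·e^(−0.9480) = 0.232509
  f_2 = 0.8·e^(−0.8·1.58) = 0.8·e^(−1.2640) = 0.226017
  f_3 = 1.4·e^(−1.4·1.58) = 1.4·e^(−2.2120) = 0.153274
  f_4 = 1.9·e^(−1.9·1.58) = 1.9·e^(−3.0020) = 0.0944064
Posterior odds = (w_3·f_3) / (w_4·f_4) = (0.15·0.153274) / (0.42·0.0944064) = 0.0229911 / 0.0396507 ≈ 0.580

0.580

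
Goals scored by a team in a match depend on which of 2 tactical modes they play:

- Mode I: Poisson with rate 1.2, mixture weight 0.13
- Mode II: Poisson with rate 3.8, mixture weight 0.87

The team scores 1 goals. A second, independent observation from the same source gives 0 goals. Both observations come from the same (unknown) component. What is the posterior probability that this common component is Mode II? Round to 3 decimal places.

0.105

P(component k | x) = π_k·f_k(x) / marginal(x), where marginal(x) = Σ_j π_j·f_j(x).
Since both observations come from the same component, the likelihood for component k is f_k(x₁)·f_k(x₂).
  p_I = [e^(−1.2)·1.2^1/1! = 0.361433] × [0.301194] = 0.108862
  p_II = [e^(−3.8)·3.8^1/1! = 0.0850089] × [0.0223708] = 0.00190172
Multiply by the mixture weights:
  π_I·p_I = 0.13 × 0.108862 = 0.014152
  π_II·p_II = 0.87 × 0.00190172 = 0.00165449
Normaliser: 0.014152 + 0.00165449 = 0.0158065
P(Mode II | x) ≈ 0.105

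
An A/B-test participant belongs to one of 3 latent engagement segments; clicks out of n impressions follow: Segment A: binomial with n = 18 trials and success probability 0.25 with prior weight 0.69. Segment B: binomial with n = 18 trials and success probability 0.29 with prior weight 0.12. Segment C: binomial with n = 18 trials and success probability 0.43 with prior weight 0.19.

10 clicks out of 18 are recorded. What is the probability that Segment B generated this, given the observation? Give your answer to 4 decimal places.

P(component k | x) = π_k·f_k(x) / marginal(x), where marginal(x) = Σ_j π_j·f_j(x).
Evaluate each component's likelihood at the observed value:
  f_A = 0.0041778
  f_B = 0.0118879
  f_C = 0.105376
Unnormalised posteriors:
  π_A·f_A = 0.69 × 0.0041778 = 0.00288268
  π_B·f_B = 0.12 × 0.0118879 = 0.00142655
  π_C·f_C = 0.19 × 0.105376 = 0.0200214
Normaliser: 0.00288268 + 0.00142655 + 0.0200214 = 0.0243306
Responsibility of Segment B: 0.00142655 / 0.0243306 ≈ 0.0586

0.0586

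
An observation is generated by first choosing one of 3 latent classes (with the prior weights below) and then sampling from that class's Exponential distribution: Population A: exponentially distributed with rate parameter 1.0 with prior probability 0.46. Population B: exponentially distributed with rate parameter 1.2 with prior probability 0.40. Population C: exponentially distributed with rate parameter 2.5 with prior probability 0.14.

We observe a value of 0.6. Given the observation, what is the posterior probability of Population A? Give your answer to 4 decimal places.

0.4475

By Bayes' theorem, P(k | x) = π_k f_k(x) / Σ_j π_j f_j(x).
Evaluate each component's likelihood at the observed value:
  p_A = 1.0·e^(−1.0·0.6) = 1.0·e^(−0.6000) = 0.548812
  p_B = 1.2·e^(−1.2·0.6) = 1.2·e^(−0.7200) = 0.584103
  p_C = 2.5·e^(−2.5·0.6) = 2.5·e^(−1.5000) = 0.557825
Weight by the priors:
  π_A·p_A = 0.46 × 0.548812 = 0.252453
  π_B·p_B = 0.40 × 0.584103 = 0.233641
  π_C·p_C = 0.14 × 0.557825 = 0.0780956
Evidence: 0.252453 + 0.233641 + 0.0780956 = 0.56419
So the posterior for Population A is 0.252453 / 0.56419 ≈ 0.4475.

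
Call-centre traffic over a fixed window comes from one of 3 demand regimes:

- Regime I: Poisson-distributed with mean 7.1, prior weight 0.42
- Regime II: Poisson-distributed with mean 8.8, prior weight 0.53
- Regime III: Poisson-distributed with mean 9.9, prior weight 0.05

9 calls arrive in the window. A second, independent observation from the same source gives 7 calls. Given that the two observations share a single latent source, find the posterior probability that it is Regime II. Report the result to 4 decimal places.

By Bayes' theorem, P(k | x) = w_k f_k(x) / Σ_j w_j f_j(x).
Since both observations come from the same component, the likelihood for component k is f_k(x₁)·f_k(x₂).
  p_I = [0.104249] × [0.148897] = 0.0155224
  p_II = [0.131459] × [0.122224] = 0.0160674
  p_III = [0.12631] × [0.0927898] = 0.0117203
Weight by the priors:
  w_I·p_I = 0.42 × 0.0155224 = 0.0065194
  w_II·p_II = 0.53 × 0.0160674 = 0.00851574
  w_III·p_III = 0.05 × 0.0117203 = 0.000586015
Evidence: 0.0065194 + 0.00851574 + 0.000586015 = 0.0156212
Responsibility of Regime II: 0.00851574 / 0.0156212 ≈ 0.5451

0.5451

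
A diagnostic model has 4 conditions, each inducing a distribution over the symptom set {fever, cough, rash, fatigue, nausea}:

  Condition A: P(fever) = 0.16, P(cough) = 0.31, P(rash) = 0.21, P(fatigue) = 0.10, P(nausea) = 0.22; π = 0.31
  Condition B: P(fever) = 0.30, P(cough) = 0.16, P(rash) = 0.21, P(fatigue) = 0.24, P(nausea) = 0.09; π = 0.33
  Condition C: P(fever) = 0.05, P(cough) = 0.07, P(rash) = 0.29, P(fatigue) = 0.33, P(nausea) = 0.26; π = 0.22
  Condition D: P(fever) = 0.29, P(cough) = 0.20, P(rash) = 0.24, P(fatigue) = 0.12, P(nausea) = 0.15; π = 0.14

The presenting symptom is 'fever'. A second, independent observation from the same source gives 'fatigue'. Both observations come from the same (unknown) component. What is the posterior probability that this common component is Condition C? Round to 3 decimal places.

0.098

The responsibility of component k is π_k f_k(x) divided by Σ_j π_j f_j(x).
Since both observations come from the same component, the likelihood for component k is f_k(x₁)·f_k(x₂).
  f_A = [0.16] × [0.1] = 0.016
  f_B = [0.3] × [0.24] = 0.072
  f_C = [0.05] × [0.33] = 0.0165
  f_D = [0.29] × [0.12] = 0.0348
Multiply by the mixture weights:
  π_A·f_A = 0.31 × 0.016 = 0.00496
  π_B·f_B = 0.33 × 0.072 = 0.02376
  π_C·f_C = 0.22 × 0.0165 = 0.00363
  π_D·f_D = 0.14 × 0.0348 = 0.004872
Marginal: 0.00496 + 0.02376 + 0.00363 + 0.004872 = 0.037222
So the posterior for Condition C is 0.00363 / 0.037222 ≈ 0.098.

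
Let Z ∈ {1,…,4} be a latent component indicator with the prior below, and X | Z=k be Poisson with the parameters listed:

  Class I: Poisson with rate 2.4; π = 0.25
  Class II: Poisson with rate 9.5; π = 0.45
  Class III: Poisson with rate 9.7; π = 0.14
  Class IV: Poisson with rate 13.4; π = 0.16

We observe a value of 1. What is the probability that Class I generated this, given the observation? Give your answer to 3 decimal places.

Posterior ∝ prior × likelihood, so P(k | x) ∝ π_k f_k(x); normalise over all components.
Poisson probabilities:
  p_I = e^(−2.4)·2.4^1/1! = 0.217723
  p_II = e^(−9.5)·9.5^1/1! = 0.000711092
  p_III = e^(−9.7)·9.7^1/1! = 0.00059445
  p_IV = e^(−13.4)·13.4^1/1! = 2.03029e-05
Weight by the priors:
  π_I·p_I = 0.25 × 0.217723 = 0.0544308
  π_II·p_II = 0.45 × 0.000711092 = 0.000319992
  π_III·p_III = 0.14 × 0.00059445 = 8.3223e-05
  π_IV·p_IV = 0.16 × 2.03029e-05 = 3.24847e-06
Evidence: 0.0544308 + 0.000319992 + 8.3223e-05 + 3.24847e-06 = 0.0548372
So the posterior for Class I is 0.0544308 / 0.0548372 ≈ 0.993.

0.993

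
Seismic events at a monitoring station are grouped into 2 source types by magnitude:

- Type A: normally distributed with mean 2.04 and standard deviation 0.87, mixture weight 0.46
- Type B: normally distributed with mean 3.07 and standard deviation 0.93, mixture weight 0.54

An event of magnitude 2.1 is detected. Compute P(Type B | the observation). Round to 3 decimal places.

P(component k | x) = π_k·f_k(x) / marginal(x), where marginal(x) = Σ_j π_j·f_j(x).
Evaluate each component's likelihood at the observed value:
  L_A = 0.457465
  L_B = 0.249
Weight by the priors:
  π_A·L_A = 0.46 × 0.457465 = 0.210434
  π_B·L_B = 0.54 × 0.249 = 0.13446
Denominator: 0.210434 + 0.13446 = 0.344894
Responsibility of Type B: 0.13446 / 0.344894 ≈ 0.390

0.390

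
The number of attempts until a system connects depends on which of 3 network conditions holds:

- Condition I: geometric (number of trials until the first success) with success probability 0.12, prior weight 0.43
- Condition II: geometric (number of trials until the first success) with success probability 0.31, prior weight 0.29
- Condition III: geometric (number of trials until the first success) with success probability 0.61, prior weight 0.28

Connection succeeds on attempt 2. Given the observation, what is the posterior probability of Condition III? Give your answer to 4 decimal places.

0.3827

Apply Bayes' rule: the posterior for each component is proportional to its prior times its likelihood at x.
Geometric probabilities:
  p_I = 0.1056
  p_II = 0.2139
  p_III = 0.2379
Prior × likelihood for each component:
  π_I·p_I = 0.43 × 0.1056 = 0.045408
  π_II·p_II = 0.29 × 0.2139 = 0.062031
  π_III·p_III = 0.28 × 0.2379 = 0.066612
Evidence: 0.045408 + 0.062031 + 0.066612 = 0.174051
So the posterior for Condition III is 0.066612 / 0.174051 ≈ 0.3827.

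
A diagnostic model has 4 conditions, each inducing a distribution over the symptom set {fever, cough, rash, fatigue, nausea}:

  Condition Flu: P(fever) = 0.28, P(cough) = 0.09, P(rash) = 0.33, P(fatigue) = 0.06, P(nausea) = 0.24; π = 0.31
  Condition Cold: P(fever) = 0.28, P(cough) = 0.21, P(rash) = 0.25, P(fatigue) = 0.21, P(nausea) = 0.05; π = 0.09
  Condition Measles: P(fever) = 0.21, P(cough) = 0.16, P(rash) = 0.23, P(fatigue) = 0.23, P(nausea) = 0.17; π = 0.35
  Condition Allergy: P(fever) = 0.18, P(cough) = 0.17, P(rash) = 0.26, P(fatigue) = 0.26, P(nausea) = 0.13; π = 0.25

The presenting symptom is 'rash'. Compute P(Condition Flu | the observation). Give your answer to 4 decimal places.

By Bayes' theorem, P(k | x) = w_k f_k(x) / Σ_j w_j f_j(x).
Evaluate each component's likelihood at the observed value:
  p_Flu = P(rash | comp) = 0.33
  p_Cold = P(rash | comp) = 0.25
  p_Measles = P(rash | comp) = 0.23
  p_Allergy = P(rash | comp) = 0.26
Prior × likelihood for each component:
  w_Flu·p_Flu = 0.31 × 0.33 = 0.1023
  w_Cold·p_Cold = 0.09 × 0.25 = 0.0225
  w_Measles·p_Measles = 0.35 × 0.23 = 0.0805
  w_Allergy·p_Allergy = 0.25 × 0.26 = 0.065
Sum: 0.1023 + 0.0225 + 0.0805 + 0.065 = 0.2703
P(Condition Flu | 'rash') = 0.1023 / 0.2703 ≈ 0.3785

0.3785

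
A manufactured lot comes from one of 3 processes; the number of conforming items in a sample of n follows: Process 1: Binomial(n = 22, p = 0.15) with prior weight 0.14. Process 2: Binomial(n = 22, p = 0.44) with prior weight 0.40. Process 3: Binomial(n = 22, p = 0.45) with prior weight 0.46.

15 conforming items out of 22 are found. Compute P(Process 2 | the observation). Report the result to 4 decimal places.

0.4132

Apply Bayes' rule: the posterior for each component is proportional to its prior times its likelihood at x.
Binomial probabilities:
  p_1 = 2.39408e-08
  p_2 = 0.0132112
  p_3 = 0.0163141
Weight by the priors:
  P(Z=1)·p_1 = 0.14 × 2.39408e-08 = 3.35171e-09
  P(Z=2)·p_2 = 0.40 × 0.0132112 = 0.00528449
  P(Z=3)·p_3 = 0.46 × 0.0163141 = 0.00750448
Marginal: 3.35171e-09 + 0.00528449 + 0.00750448 = 0.012789
P(Process 2 | the observation) ≈ 0.4132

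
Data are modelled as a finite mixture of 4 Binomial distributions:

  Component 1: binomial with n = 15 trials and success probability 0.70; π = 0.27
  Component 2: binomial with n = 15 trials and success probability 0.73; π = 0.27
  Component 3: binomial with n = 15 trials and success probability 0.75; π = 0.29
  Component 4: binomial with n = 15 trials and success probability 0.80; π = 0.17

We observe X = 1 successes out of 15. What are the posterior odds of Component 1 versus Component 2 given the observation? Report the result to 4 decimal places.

4.1916

Posterior odds = (π_i f_i(x)) / (π_j f_j(x)); the normalising sum cancels.
Evaluate each component's likelihood at the observed value:
  p_1 = C(15,1)·0.70^1·0.30^14 = 15·0.7·4.78297e-08 = 5.02212e-07
  p_2 = C(15,1)·0.73^1·0.27^14 = 15·0.73·1.09419e-08 = 1.19814e-07
  p_3 = C(15,1)·0.75^1·0.25^14 = 15·0.75·3.72529e-09 = 4.19095e-08
  p_4 = C(15,1)·0.80^1·0.20^14 = 15·0.8·1.6384e-10 = 1.96608e-09
Odds = (0.27/0.27) × (5.02212e-07/1.19814e-07) = 1 × 4.1916 ≈ 4.1916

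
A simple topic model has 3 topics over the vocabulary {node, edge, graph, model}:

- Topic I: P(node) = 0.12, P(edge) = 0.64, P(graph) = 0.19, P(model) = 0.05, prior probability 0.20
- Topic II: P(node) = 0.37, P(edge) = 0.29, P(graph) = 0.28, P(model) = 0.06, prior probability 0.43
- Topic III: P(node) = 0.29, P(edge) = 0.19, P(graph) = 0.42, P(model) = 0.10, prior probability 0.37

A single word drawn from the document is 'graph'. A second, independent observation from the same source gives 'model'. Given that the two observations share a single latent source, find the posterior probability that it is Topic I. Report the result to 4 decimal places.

0.0770

Apply Bayes' rule: the posterior for each component is proportional to its prior times its likelihood at x.
Since both observations come from the same component, the likelihood for component k is f_k(x₁)·f_k(x₂).
  L_I = [P(graph | comp) = 0.19] × [0.05] = 0.0095
  L_II = [P(graph | comp) = 0.28] × [0.06] = 0.0168
  L_III = [P(graph | comp) = 0.42] × [0.1] = 0.042
Prior × likelihood for each component:
  π_I·L_I = 0.20 × 0.0095 = 0.0019
  π_II·L_II = 0.43 × 0.0168 = 0.007224
  π_III·L_III = 0.37 × 0.042 = 0.01554
Marginal: 0.0019 + 0.007224 + 0.01554 = 0.024664
Responsibility of Topic I: 0.0019 / 0.024664 ≈ 0.0770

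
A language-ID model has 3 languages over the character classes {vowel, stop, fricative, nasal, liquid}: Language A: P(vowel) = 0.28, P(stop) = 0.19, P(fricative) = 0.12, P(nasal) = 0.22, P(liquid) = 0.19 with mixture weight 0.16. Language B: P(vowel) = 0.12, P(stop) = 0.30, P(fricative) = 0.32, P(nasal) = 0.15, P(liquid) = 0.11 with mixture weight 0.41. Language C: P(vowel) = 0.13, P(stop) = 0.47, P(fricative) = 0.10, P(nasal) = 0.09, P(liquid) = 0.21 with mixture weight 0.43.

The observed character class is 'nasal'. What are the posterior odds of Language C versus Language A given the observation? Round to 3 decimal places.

1.099

Only the two components matter; the odds are (π_i f_i(x)) / (π_j f_j(x)).
Component likelihoods at x = 'nasal':
  p_A = 0.22
  p_B = 0.15
  p_C = 0.09
0.0387 / 0.0352 ≈ 1.099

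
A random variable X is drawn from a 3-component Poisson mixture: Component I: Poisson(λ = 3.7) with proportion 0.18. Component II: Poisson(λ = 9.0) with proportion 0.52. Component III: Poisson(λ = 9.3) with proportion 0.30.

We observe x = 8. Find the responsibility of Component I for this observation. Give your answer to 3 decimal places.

0.035

Posterior ∝ prior × likelihood, so P(k | x) ∝ P(Z=k) f_k(x); normalise over all components.
Component likelihoods at x = 8:
  f_I = 0.0215379
  f_II = 0.131756
  f_III = 0.126883
Multiply by the mixture weights:
  P(Z=I)·f_I = 0.18 × 0.0215379 = 0.00387682
  P(Z=II)·f_II = 0.52 × 0.131756 = 0.0685129
  P(Z=III)·f_III = 0.30 × 0.126883 = 0.038065
Normaliser: 0.00387682 + 0.0685129 + 0.038065 = 0.110455
P(Component I | the observation) ≈ 0.035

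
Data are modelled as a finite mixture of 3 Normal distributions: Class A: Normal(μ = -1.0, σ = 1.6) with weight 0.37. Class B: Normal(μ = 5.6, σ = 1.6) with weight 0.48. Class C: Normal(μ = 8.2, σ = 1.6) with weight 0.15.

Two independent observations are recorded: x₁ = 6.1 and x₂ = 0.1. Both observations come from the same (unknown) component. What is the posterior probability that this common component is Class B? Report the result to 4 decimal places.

0.9876

Apply Bayes' rule: the posterior for each component is proportional to its prior times its likelihood at x.
Since both observations come from the same component, the likelihood for component k is f_k(x₁)·f_k(x₂).
  L_A = [1.32086e-05] × [0.196858] = 2.60022e-06
  L_B = [0.237457] × [0.00067747] = 0.00016087
  L_C = [0.105371] × [6.78491e-07] = 7.14931e-08
Weight by the priors:
  π_A·L_A = 0.37 × 2.60022e-06 = 9.6208e-07
  π_B·L_B = 0.48 × 0.00016087 = 7.72175e-05
  π_C·L_C = 0.15 × 7.14931e-08 = 1.0724e-08
Normaliser: 9.6208e-07 + 7.72175e-05 + 1.0724e-08 = 7.81903e-05
So the posterior for Class B is 7.72175e-05 / 7.81903e-05 ≈ 0.9876.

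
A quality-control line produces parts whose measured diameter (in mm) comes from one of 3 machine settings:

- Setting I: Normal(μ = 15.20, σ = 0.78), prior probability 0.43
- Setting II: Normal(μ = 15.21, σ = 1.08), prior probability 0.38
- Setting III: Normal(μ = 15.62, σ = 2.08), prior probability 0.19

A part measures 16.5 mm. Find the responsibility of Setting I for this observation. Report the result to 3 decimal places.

0.349

Apply Bayes' rule: the posterior for each component is proportional to its prior times its likelihood at x.
Normal densities:
  p_I = 0.127535
  p_II = 0.181002
  p_III = 0.175379
Prior × likelihood for each component:
  w_I·p_I = 0.43 × 0.127535 = 0.05484
  w_II·p_II = 0.38 × 0.181002 = 0.0687807
  w_III·p_III = 0.19 × 0.175379 = 0.0333221
Normaliser: 0.05484 + 0.0687807 + 0.0333221 = 0.156943
P(Setting I | the observation) ≈ 0.349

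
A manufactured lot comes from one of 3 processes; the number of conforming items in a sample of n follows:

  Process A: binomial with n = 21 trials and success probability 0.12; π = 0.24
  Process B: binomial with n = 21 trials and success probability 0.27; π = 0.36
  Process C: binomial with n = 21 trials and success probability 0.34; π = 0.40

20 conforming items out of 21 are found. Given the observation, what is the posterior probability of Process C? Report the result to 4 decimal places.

0.9902

Posterior ∝ prior × likelihood, so P(k | x) ∝ w_k f_k(x); normalise over all components.
Binomial probabilities:
  L_A = C(21,20)·0.12^20·0.88^1 = 21·3.83376e-19·0.88 = 7.08479e-18
  L_B = C(21,20)·0.27^20·0.73^1 = 21·4.23912e-12·0.73 = 6.49856e-11
  L_C = C(21,20)·0.34^20·0.66^1 = 21·4.26166e-10·0.66 = 5.90665e-09
Weight by the priors:
  w_A·L_A = 0.24 × 7.08479e-18 = 1.70035e-18
  w_B·L_B = 0.36 × 6.49856e-11 = 2.33948e-11
  w_C·L_C = 0.40 × 5.90665e-09 = 2.36266e-09
Normaliser: 1.70035e-18 + 2.33948e-11 + 2.36266e-09 = 2.38606e-09
P(Process C | 20 conforming items out of 21) = 2.36266e-09 / 2.38606e-09 ≈ 0.9902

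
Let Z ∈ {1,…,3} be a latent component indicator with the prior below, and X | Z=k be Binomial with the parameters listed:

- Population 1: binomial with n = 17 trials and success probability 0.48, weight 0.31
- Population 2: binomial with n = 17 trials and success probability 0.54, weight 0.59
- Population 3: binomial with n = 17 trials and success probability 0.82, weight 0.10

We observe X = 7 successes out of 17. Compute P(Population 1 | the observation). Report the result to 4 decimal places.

P(component k | x) = P(Z=k)·f_k(x) / marginal(x), where marginal(x) = Σ_j P(Z=j)·f_j(x).
Binomial probabilities:
  L_1 = C(17,7)·0.48^7·0.52^10 = 19448·0.00587068·0.00144555 = 0.165043
  L_2 = C(17,7)·0.54^7·0.46^10 = 19448·0.0133893·0.000424207 = 0.110461
  L_3 = C(17,7)·0.82^7·0.18^10 = 19448·0.249285·3.57047e-08 = 0.0001731
Unnormalised posteriors:
  P(Z=1)·L_1 = 0.31 × 0.165043 = 0.0511633
  P(Z=2)·L_2 = 0.59 × 0.110461 = 0.0651721
  P(Z=3)·L_3 = 0.10 × 0.0001731 = 1.731e-05
Marginal: 0.0511633 + 0.0651721 + 1.731e-05 = 0.116353
Responsibility of Population 1: 0.0511633 / 0.116353 ≈ 0.4397

0.4397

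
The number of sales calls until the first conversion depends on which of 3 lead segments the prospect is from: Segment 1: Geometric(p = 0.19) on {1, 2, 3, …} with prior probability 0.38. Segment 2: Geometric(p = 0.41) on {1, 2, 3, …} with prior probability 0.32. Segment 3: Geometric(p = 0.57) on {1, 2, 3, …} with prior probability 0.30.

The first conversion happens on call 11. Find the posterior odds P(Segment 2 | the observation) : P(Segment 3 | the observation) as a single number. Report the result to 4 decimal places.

18.1457

Only the two components matter; the odds are (P(Z=i) f_i(x)) / (P(Z=j) f_j(x)).
Geometric probabilities:
  p_1 = 0.0230996
  p_2 = 0.00209558
  p_3 = 0.000123185
Odds = (0.32/0.30) × (0.00209558/0.000123185) = 1.06667 × 17.0116 ≈ 18.1457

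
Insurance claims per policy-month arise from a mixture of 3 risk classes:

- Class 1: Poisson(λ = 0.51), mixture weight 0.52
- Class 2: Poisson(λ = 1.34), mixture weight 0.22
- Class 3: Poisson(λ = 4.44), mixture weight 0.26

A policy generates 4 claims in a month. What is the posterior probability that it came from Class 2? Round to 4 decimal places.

0.1328

Apply Bayes' rule: the posterior for each component is proportional to its prior times its likelihood at x.
Poisson probabilities:
  f_1 = 0.0016927
  f_2 = 0.0351766
  f_3 = 0.191009
Weight by the priors:
  π_1·f_1 = 0.52 × 0.0016927 = 0.000880203
  π_2·f_2 = 0.22 × 0.0351766 = 0.00773884
  π_3·f_3 = 0.26 × 0.191009 = 0.0496623
Evidence: 0.000880203 + 0.00773884 + 0.0496623 = 0.0582813
P(Class 2 | the observation) ≈ 0.1328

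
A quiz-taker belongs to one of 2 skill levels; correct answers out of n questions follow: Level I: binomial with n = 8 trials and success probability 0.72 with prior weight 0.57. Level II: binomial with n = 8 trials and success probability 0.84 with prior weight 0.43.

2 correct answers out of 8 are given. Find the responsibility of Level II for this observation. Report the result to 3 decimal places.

0.035

Apply Bayes' rule: the posterior for each component is proportional to its prior times its likelihood at x.
Component likelihoods at x = 2 correct answers out of 8:
  L_I = 0.00699473
  L_II = 0.000331464
Unnormalised posteriors:
  π_I·L_I = 0.57 × 0.00699473 = 0.003987
  π_II·L_II = 0.43 × 0.000331464 = 0.00014253
Evidence: 0.003987 + 0.00014253 = 0.00412953
Responsibility of Level II: 0.00014253 / 0.00412953 ≈ 0.035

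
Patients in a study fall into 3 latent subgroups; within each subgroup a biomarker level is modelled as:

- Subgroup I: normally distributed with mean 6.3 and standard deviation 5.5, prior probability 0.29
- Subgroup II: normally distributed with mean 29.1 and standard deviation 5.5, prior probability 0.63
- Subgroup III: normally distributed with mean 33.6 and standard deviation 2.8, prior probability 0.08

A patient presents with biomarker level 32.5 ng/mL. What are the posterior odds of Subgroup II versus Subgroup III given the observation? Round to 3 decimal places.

The posterior odds equal the prior odds times the likelihood ratio: (π_i/π_j)·(f_i(x)/f_j(x)).
Normal densities:
  p_I = (1/(5.5·√(2π)))·exp(−(32.5−6.3)²/(2·5.5²)) = 0.072535·exp(-11.34612) = 8.57022e-07
  p_II = (1/(5.5·√(2π)))·exp(−(32.5−29.1)²/(2·5.5²)) = 0.072535·exp(-0.19107) = 0.059919
  p_III = (1/(2.8·√(2π)))·exp(−(32.5−33.6)²/(2·2.8²)) = 0.142479·exp(-0.07717) = 0.131898
Posterior odds = (π_II·p_II) / (π_III·p_III) = (0.63·0.059919) / (0.08·0.131898) = 0.037749 / 0.0105518 ≈ 3.577

3.577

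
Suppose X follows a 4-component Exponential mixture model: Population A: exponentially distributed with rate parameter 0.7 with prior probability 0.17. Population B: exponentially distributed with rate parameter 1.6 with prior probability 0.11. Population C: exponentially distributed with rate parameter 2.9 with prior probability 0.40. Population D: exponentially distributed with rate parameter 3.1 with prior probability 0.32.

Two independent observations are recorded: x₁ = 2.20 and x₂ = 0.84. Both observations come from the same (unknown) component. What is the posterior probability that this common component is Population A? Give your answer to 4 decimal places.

The responsibility of component k is w_k f_k(x) divided by Σ_j w_j f_j(x).
Since both observations come from the same component, the likelihood for component k is f_k(x₁)·f_k(x₂).
  p_A = [0.150067] × [0.388806] = 0.0583469
  p_B = [0.0473591] × [0.417281] = 0.019762
  p_C = [0.00491586] × [0.25378] = 0.00124754
  p_D = [0.00338433] × [0.229329] = 0.000776126
Weight by the priors:
  w_A·p_A = 0.17 × 0.0583469 = 0.00991896
  w_B·p_B = 0.11 × 0.019762 = 0.00217382
  w_C·p_C = 0.40 × 0.00124754 = 0.000499018
  w_D·p_D = 0.32 × 0.000776126 = 0.00024836
Sum: 0.00991896 + 0.00217382 + 0.000499018 + 0.00024836 = 0.0128402
So the posterior for Population A is 0.00991896 / 0.0128402 ≈ 0.7725.

0.7725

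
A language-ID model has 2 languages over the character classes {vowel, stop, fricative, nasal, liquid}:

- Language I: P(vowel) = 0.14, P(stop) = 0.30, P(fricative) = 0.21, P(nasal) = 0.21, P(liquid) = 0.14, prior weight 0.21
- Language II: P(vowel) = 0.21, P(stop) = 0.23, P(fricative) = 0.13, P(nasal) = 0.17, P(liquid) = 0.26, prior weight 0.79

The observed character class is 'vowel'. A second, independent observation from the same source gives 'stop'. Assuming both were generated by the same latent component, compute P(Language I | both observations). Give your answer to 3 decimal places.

The responsibility of component k is P(Z=k) f_k(x) divided by Σ_j P(Z=j) f_j(x).
Since both observations come from the same component, the likelihood for component k is f_k(x₁)·f_k(x₂).
  L_I = [0.14] × [0.3] = 0.042
  L_II = [0.21] × [0.23] = 0.0483
Unnormalised posteriors:
  P(Z=I)·L_I = 0.21 × 0.042 = 0.00882
  P(Z=II)·L_II = 0.79 × 0.0483 = 0.038157
Denominator: 0.00882 + 0.038157 = 0.046977
P(Language I | x₁, x₂) = 0.00882 / 0.046977 ≈ 0.188

0.188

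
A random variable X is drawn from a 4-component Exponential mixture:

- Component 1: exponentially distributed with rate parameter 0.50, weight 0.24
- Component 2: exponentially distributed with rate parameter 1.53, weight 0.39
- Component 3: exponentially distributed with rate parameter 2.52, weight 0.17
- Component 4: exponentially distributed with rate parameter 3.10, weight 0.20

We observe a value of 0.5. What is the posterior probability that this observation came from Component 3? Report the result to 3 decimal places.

0.195

Posterior ∝ prior × likelihood, so P(k | x) ∝ P(Z=k) f_k(x); normalise over all components.
Evaluate each component's likelihood at the observed value:
  p_1 = 0.50·e^(−0.50·0.5) = 0.50·e^(−0.2500) = 0.3894
  p_2 = 1.53·e^(−1.53·0.5) = 1.53·e^(−0.7650) = 0.711961
  p_3 = 2.52·e^(−2.52·0.5) = 2.52·e^(−1.2600) = 0.714808
  p_4 = 3.10·e^(−3.10·0.5) = 3.10·e^(−1.5500) = 0.657969
Multiply by the mixture weights:
  P(Z=1)·p_1 = 0.24 × 0.3894 = 0.0934561
  P(Z=2)·p_2 = 0.39 × 0.711961 = 0.277665
  P(Z=3)·p_3 = 0.17 × 0.714808 = 0.121517
  P(Z=4)·p_4 = 0.20 × 0.657969 = 0.131594
Sum: 0.0934561 + 0.277665 + 0.121517 + 0.131594 = 0.624232
P(Component 3 | the observation) = 0.121517 / 0.624232 ≈ 0.195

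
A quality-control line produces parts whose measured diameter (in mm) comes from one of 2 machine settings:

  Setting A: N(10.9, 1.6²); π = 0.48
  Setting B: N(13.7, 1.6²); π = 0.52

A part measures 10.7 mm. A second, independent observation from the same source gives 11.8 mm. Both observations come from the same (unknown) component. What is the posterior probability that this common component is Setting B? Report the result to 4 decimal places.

P(component k | x) = π_k·f_k(x) / marginal(x), where marginal(x) = Σ_j π_j·f_j(x).
Since both observations come from the same component, the likelihood for component k is f_k(x₁)·f_k(x₂).
  p_A = [0.247399] × [0.212855] = 0.05266
  p_B = [0.0429914] × [0.123191] = 0.00529615
Unnormalised posteriors:
  π_A·p_A = 0.48 × 0.05266 = 0.0252768
  π_B·p_B = 0.52 × 0.00529615 = 0.002754
Evidence: 0.0252768 + 0.002754 = 0.0280308
So the posterior for Setting B is 0.002754 / 0.0280308 ≈ 0.0982.

0.0982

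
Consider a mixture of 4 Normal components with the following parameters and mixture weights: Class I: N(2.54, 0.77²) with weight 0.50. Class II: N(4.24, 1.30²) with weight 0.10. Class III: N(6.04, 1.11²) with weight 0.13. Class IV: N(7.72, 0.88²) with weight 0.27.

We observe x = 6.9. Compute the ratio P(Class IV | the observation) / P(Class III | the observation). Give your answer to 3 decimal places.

Only the two components matter; the odds are (π_i f_i(x)) / (π_j f_j(x)).
Component likelihoods at x = 6.9:
  p_I = (1/(0.77·√(2π)))·exp(−(6.9−2.54)²/(2·0.77²)) = 0.518107·exp(-16.03103) = 5.65236e-08
  p_II = (1/(1.30·√(2π)))·exp(−(6.9−4.24)²/(2·1.30²)) = 0.306879·exp(-2.09337) = 0.0378291
  p_III = (1/(1.11·√(2π)))·exp(−(6.9−6.04)²/(2·1.11²)) = 0.359407·exp(-0.30014) = 0.266219
  p_IV = (1/(0.88·√(2π)))·exp(−(6.9−7.72)²/(2·0.88²)) = 0.453344·exp(-0.43414) = 0.293685
Posterior odds = (π_IV·p_IV) / (π_III·p_III) = (0.27·0.293685) / (0.13·0.266219) = 0.0792949 / 0.0346085 ≈ 2.291

2.291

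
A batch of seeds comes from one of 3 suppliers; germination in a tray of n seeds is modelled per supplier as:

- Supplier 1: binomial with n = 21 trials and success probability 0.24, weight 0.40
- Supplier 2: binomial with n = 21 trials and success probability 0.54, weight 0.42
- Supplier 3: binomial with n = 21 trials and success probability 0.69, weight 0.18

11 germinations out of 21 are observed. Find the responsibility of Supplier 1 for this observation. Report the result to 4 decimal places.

0.0169

P(component k | x) = P(Z=k)·f_k(x) / marginal(x), where marginal(x) = Σ_j P(Z=j)·f_j(x).
Binomial probabilities:
  p_1 = C(21,11)·0.24^11·0.76^10 = 352716·1.52168e-07·0.0642889 = 0.00345052
  p_2 = C(21,11)·0.54^11·0.46^10 = 352716·0.0011385·0.000424207 = 0.170347
  p_3 = C(21,11)·0.69^11·0.31^10 = 352716·0.0168787·8.19628e-06 = 0.0487958
Prior × likelihood for each component:
  P(Z=1)·p_1 = 0.40 × 0.00345052 = 0.00138021
  P(Z=2)·p_2 = 0.42 × 0.170347 = 0.0715458
  P(Z=3)·p_3 = 0.18 × 0.0487958 = 0.00878324
Denominator: 0.00138021 + 0.0715458 + 0.00878324 = 0.0817092
P(Supplier 1 | data) ≈ 0.0169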